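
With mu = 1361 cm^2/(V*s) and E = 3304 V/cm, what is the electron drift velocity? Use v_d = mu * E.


Step 1: v_d = mu * E
Step 2: v_d = 1361 * 3304 = 4496744
Step 3: v_d = 4.50e+06 cm/s

4.50e+06


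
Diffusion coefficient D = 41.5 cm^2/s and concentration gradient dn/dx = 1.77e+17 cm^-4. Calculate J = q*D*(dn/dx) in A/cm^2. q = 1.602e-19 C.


Step 1: J = q * D * (dn/dx)
Step 2: J = 1.602e-19 * 41.5 * 1.77e+17
Step 3: J = 1.18e+00 A/cm^2

1.18e+00


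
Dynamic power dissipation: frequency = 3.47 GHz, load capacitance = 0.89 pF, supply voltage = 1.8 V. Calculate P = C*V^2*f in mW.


Step 1: V^2 = 1.8^2 = 3.24 V^2
Step 2: P = C*V^2*f = 0.89e-12 F * 3.24 * 3.47e9 Hz
Step 3: P = 1.0006092e-02 W
Step 4: P = 10.006 mW

10.006


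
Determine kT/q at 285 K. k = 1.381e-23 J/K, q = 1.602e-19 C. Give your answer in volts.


Step 1: kT = 1.381e-23 * 285 = 3.93585e-21 J
Step 2: Vt = kT/q = 3.93585e-21 / 1.602e-19
Step 3: Vt = 0.02457 V

0.02457


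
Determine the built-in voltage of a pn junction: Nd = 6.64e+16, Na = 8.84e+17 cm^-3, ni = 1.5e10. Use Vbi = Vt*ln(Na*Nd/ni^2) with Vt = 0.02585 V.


Step 1: Compute Na*Nd/ni^2 = 8.84e+17 * 6.64e+16 / (1.5e10)^2 = 2.6088e+14
Step 2: ln(2.6088e+14) = 33.1951
Step 3: Vbi = 0.02585 * 33.1951 = 0.858 V

0.858


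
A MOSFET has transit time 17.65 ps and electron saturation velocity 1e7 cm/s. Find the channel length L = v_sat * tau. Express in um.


Step 1: tau in seconds = 17.65 ps * 1e-12 = 1.7650e-11 s
Step 2: L = v_sat * tau = 1e7 * 1.7650e-11 = 1.7650e-04 cm
Step 3: L in um = 1.7650e-04 * 1e4 = 1.765 um

1.765


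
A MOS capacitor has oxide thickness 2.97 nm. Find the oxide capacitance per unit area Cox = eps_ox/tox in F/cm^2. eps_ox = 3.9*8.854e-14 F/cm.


Step 1: eps_ox = 3.9 * 8.854e-14 = 3.45306e-13 F/cm
Step 2: tox in cm = 2.97 nm * 1e-7 = 2.9700e-07 cm
Step 3: Cox = 3.45306e-13 / 2.9700e-07 = 1.16e-06 F/cm^2

1.16e-06


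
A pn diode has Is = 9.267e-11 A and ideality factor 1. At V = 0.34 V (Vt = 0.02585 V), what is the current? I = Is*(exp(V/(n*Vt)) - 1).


Step 1: V/(n*Vt) = 0.34/(1*0.02585) = 13.1528
Step 2: exp(13.1528) = 5.1545e+05
Step 3: I = 9.267e-11 * (5.1545e+05 - 1) = 4.78e-05 A

4.78e-05


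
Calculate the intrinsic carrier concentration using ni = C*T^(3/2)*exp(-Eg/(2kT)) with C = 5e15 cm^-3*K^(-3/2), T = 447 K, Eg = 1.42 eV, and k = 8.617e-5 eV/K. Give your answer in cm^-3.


Step 1: Compute kT = 8.617e-5 * 447 = 0.03851799 eV
Step 2: Exponent = -Eg/(2kT) = -1.42/(2*0.03851799) = -18.43295
Step 3: T^(3/2) = 447^1.5 = 9450.64
Step 4: ni = 5e15 * 9450.64 * exp(-18.43295) = 4.67e+11 cm^-3

4.67e+11


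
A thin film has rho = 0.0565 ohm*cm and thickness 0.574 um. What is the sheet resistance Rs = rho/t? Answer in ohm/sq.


Step 1: Convert thickness to cm: t = 0.574 um = 5.7400e-05 cm
Step 2: Rs = rho / t = 0.0565 / 5.7400e-05
Step 3: Rs = 984.3 ohm/sq

984.3


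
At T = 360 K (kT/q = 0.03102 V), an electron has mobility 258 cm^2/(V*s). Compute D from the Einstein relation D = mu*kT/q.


Step 1: D = mu * (kT/q)
Step 2: D = 258 * 0.03102
Step 3: D = 8.0 cm^2/s

8.0


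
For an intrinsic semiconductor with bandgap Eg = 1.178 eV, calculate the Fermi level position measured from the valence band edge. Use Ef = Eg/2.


Step 1: For an intrinsic semiconductor, the Fermi level sits at midgap.
Step 2: Ef = Eg / 2 = 1.178 / 2 = 0.589 eV

0.589


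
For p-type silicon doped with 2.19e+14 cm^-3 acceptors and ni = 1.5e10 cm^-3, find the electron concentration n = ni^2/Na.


Step 1: Majority hole concentration p ≈ Na = 2.19e+14 cm^-3
Step 2: n = ni^2 / Na = (1.5e10)^2 / 2.19e+14
Step 3: n = 1.03e+06 cm^-3

1.03e+06


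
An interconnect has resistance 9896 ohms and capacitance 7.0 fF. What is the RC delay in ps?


Step 1: tau = R * C
Step 2: tau = 9896 * 7.0 fF = 9896 * 7.0e-15 F
Step 3: tau = 6.9272e-11 s = 69.272 ps

69.272


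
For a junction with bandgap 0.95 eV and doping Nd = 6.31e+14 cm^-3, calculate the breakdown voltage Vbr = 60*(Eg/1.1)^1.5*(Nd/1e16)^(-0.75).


Step 1: Eg/1.1 = 0.95/1.1 = 0.863636
Step 2: (Eg/1.1)^1.5 = 0.863636^1.5 = 0.802594
Step 3: (Nd/1e16)^(-0.75) = (0.0631)^(-0.75) = 7.942880
Step 4: Vbr = 60 * 0.802594 * 7.942880 = 382.5 V

382.5


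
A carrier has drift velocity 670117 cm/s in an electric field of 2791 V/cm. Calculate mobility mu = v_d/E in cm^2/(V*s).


Step 1: mu = v_d / E
Step 2: mu = 670117 / 2791
Step 3: mu = 240.1 cm^2/(V*s)

240.1


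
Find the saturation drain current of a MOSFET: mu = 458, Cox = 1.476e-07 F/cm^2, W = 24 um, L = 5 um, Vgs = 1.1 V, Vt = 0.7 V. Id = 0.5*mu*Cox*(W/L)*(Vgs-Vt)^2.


Step 1: Overdrive voltage Vov = Vgs - Vt = 1.1 - 0.7 = 0.4 V
Step 2: W/L = 24/5 = 4.8
Step 3: Id = 0.5 * 458 * 1.476e-07 * 4.8 * 0.4^2
Step 4: Id = 2.60e-05 A

2.60e-05


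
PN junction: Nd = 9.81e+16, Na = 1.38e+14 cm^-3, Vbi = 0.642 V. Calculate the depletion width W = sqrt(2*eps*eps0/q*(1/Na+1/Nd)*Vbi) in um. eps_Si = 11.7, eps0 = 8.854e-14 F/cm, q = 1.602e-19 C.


Step 1: 1/Na + 1/Nd = 1/1.38e+14 + 1/9.81e+16 = 7.25657e-15
Step 2: 2*eps*eps0/q = 2*11.7*8.854e-14/1.602e-19 = 1.293281e+07
Step 3: W^2 = 1.293281e+07 * 7.25657e-15 * 0.642 = 6.02503e-08
Step 4: W = sqrt(6.02503e-08) = 2.455e-04 cm = 2.455 um

2.455


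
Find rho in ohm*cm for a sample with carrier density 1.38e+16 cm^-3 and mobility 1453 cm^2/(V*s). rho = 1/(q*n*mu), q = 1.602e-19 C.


Step 1: sigma = q * n * mu = 1.602e-19 * 1.38e+16 * 1453 = 3.21223e+00 S/cm
Step 2: rho = 1 / sigma = 1 / 3.21223e+00 = 0.3113 ohm*cm

0.3113


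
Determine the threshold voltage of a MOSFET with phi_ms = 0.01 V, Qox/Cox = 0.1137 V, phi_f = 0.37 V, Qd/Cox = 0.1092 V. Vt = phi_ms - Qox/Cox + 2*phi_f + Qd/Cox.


Step 1: Vt = phi_ms - Qox/Cox + 2*phi_f + Qd/Cox
Step 2: Vt = 0.01 - 0.1137 + 2*0.37 + 0.1092
Step 3: Vt = 0.01 - 0.1137 + 0.74 + 0.1092
Step 4: Vt = 0.7455 V

0.7455


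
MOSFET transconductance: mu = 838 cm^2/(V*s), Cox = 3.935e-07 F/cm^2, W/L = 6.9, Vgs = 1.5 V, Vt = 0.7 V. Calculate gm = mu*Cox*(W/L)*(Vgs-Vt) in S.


Step 1: Vov = Vgs - Vt = 1.5 - 0.7 = 0.8 V
Step 2: gm = mu * Cox * (W/L) * Vov
Step 3: gm = 838 * 3.935e-07 * 6.9 * 0.8 = 1.82e-03 S

1.82e-03


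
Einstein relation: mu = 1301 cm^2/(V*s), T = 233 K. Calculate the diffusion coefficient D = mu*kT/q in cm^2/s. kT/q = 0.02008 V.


Step 1: D = mu * (kT/q)
Step 2: D = 1301 * 0.02008
Step 3: D = 26.12 cm^2/s

26.12


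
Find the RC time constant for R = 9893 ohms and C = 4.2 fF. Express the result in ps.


Step 1: tau = R * C
Step 2: tau = 9893 * 4.2 fF = 9893 * 4.2e-15 F
Step 3: tau = 4.15506e-11 s = 41.5506 ps

41.5506


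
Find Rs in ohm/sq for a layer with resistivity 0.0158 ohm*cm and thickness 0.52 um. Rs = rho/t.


Step 1: Convert thickness to cm: t = 0.52 um = 5.2000e-05 cm
Step 2: Rs = rho / t = 0.0158 / 5.2000e-05
Step 3: Rs = 303.8 ohm/sq

303.8


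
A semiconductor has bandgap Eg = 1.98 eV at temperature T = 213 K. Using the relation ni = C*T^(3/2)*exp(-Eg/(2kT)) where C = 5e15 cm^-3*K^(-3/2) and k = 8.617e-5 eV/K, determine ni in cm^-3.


Step 1: Compute kT = 8.617e-5 * 213 = 0.01835421 eV
Step 2: Exponent = -Eg/(2kT) = -1.98/(2*0.01835421) = -53.93858
Step 3: T^(3/2) = 213^1.5 = 3108.63
Step 4: ni = 5e15 * 3108.63 * exp(-53.93858) = 5.84e-05 cm^-3

5.84e-05


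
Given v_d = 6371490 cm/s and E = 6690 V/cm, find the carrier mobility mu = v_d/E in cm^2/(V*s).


Step 1: mu = v_d / E
Step 2: mu = 6371490 / 6690
Step 3: mu = 952.39 cm^2/(V*s)

952.39


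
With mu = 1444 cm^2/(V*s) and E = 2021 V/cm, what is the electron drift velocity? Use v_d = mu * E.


Step 1: v_d = mu * E
Step 2: v_d = 1444 * 2021 = 2918324
Step 3: v_d = 2.92e+06 cm/s

2.92e+06


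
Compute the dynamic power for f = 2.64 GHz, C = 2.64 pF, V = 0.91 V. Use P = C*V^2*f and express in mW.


Step 1: V^2 = 0.91^2 = 0.8281 V^2
Step 2: P = C*V^2*f = 2.64e-12 F * 0.8281 * 2.64e9 Hz
Step 3: P = 5.77152576e-03 W
Step 4: P = 5.772 mW

5.772


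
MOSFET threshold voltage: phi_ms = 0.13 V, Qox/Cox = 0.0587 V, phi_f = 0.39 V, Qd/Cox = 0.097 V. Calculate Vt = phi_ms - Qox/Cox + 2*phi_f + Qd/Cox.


Step 1: Vt = phi_ms - Qox/Cox + 2*phi_f + Qd/Cox
Step 2: Vt = 0.13 - 0.0587 + 2*0.39 + 0.097
Step 3: Vt = 0.13 - 0.0587 + 0.78 + 0.097
Step 4: Vt = 0.9483 V

0.9483


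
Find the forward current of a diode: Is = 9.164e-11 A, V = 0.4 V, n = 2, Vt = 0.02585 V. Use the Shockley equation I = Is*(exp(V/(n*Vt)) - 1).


Step 1: V/(n*Vt) = 0.4/(2*0.02585) = 7.7369
Step 2: exp(7.7369) = 2.2914e+03
Step 3: I = 9.164e-11 * (2.2914e+03 - 1) = 2.10e-07 A

2.10e-07


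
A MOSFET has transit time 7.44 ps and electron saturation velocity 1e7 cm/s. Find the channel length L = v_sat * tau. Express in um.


Step 1: tau in seconds = 7.44 ps * 1e-12 = 7.4400e-12 s
Step 2: L = v_sat * tau = 1e7 * 7.4400e-12 = 7.4400e-05 cm
Step 3: L in um = 7.4400e-05 * 1e4 = 0.744 um

0.744


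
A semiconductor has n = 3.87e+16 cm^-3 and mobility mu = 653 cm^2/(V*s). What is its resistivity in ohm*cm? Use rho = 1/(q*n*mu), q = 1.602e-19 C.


Step 1: sigma = q * n * mu = 1.602e-19 * 3.87e+16 * 653 = 4.04843e+00 S/cm
Step 2: rho = 1 / sigma = 1 / 4.04843e+00 = 0.247 ohm*cm

0.247


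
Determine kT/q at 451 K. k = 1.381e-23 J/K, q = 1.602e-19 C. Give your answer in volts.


Step 1: kT = 1.381e-23 * 451 = 6.22831e-21 J
Step 2: Vt = kT/q = 6.22831e-21 / 1.602e-19
Step 3: Vt = 0.03888 V

0.03888


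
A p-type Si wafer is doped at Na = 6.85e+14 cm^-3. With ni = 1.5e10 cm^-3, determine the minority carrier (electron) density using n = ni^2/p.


Step 1: Majority hole concentration p ≈ Na = 6.85e+14 cm^-3
Step 2: n = ni^2 / Na = (1.5e10)^2 / 6.85e+14
Step 3: n = 3.28e+05 cm^-3

3.28e+05


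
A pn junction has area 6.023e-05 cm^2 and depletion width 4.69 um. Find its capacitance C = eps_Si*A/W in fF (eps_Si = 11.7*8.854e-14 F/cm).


Step 1: eps_Si = 11.7 * 8.854e-14 = 1.035918e-12 F/cm
Step 2: W in cm = 4.69 * 1e-4 = 4.69e-04 cm
Step 3: C = 1.035918e-12 * 6.023e-05 / 4.69e-04 = 1.330348e-13 F
Step 4: C = 133.03 fF

133.03


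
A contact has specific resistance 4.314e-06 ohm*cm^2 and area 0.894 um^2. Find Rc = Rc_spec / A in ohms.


Step 1: Convert area to cm^2: 0.894 um^2 = 8.9400e-09 cm^2
Step 2: Rc = Rc_spec / A = 4.314e-06 / 8.9400e-09
Step 3: Rc = 4.83e+02 ohms

4.83e+02


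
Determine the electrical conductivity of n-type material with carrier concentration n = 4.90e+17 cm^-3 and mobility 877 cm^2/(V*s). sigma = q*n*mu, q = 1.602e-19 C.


Step 1: sigma = q * n * mu
Step 2: sigma = 1.602e-19 * 4.90e+17 * 877
Step 3: sigma = 6.884e+01 S/cm

6.884e+01


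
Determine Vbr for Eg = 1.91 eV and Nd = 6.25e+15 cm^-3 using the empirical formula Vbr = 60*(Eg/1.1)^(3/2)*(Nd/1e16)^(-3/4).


Step 1: Eg/1.1 = 1.91/1.1 = 1.736364
Step 2: (Eg/1.1)^1.5 = 1.736364^1.5 = 2.288027
Step 3: (Nd/1e16)^(-0.75) = (0.625)^(-0.75) = 1.422624
Step 4: Vbr = 60 * 2.288027 * 1.422624 = 195.3 V

195.3


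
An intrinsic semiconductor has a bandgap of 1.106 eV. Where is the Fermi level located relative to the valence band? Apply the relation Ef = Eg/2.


Step 1: For an intrinsic semiconductor, the Fermi level sits at midgap.
Step 2: Ef = Eg / 2 = 1.106 / 2 = 0.553 eV

0.553


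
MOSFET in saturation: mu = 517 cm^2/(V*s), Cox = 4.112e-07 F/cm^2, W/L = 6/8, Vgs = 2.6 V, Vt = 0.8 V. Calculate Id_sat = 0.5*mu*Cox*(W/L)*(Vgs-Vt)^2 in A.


Step 1: Overdrive voltage Vov = Vgs - Vt = 2.6 - 0.8 = 1.8 V
Step 2: W/L = 6/8 = 0.75
Step 3: Id = 0.5 * 517 * 4.112e-07 * 0.75 * 1.8^2
Step 4: Id = 2.58e-04 A

2.58e-04


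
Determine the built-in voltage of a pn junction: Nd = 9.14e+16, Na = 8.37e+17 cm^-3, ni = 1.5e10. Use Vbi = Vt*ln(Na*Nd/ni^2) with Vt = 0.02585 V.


Step 1: Compute Na*Nd/ni^2 = 8.37e+17 * 9.14e+16 / (1.5e10)^2 = 3.4001e+14
Step 2: ln(3.4001e+14) = 33.4600
Step 3: Vbi = 0.02585 * 33.4600 = 0.865 V

0.865


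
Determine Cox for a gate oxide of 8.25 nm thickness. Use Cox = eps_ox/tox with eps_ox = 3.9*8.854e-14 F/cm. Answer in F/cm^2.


Step 1: eps_ox = 3.9 * 8.854e-14 = 3.45306e-13 F/cm
Step 2: tox in cm = 8.25 nm * 1e-7 = 8.2500e-07 cm
Step 3: Cox = 3.45306e-13 / 8.2500e-07 = 4.19e-07 F/cm^2

4.19e-07


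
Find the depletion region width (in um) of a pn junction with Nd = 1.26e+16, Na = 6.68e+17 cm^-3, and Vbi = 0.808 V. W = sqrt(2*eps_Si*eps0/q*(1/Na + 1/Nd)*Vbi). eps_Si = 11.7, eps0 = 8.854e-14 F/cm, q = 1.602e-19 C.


Step 1: 1/Na + 1/Nd = 1/6.68e+17 + 1/1.26e+16 = 8.08621e-17
Step 2: 2*eps*eps0/q = 2*11.7*8.854e-14/1.602e-19 = 1.293281e+07
Step 3: W^2 = 1.293281e+07 * 8.08621e-17 * 0.808 = 8.44986e-10
Step 4: W = sqrt(8.44986e-10) = 2.907e-05 cm = 0.2907 um

0.2907


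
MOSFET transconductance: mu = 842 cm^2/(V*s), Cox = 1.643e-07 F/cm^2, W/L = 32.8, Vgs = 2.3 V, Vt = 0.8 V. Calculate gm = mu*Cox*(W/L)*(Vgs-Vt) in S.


Step 1: Vov = Vgs - Vt = 2.3 - 0.8 = 1.5 V
Step 2: gm = mu * Cox * (W/L) * Vov
Step 3: gm = 842 * 1.643e-07 * 32.8 * 1.5 = 6.81e-03 S

6.81e-03


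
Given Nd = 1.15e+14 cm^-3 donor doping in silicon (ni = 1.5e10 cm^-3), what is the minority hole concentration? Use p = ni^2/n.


Step 1: Since Nd >> ni, n ≈ Nd = 1.15e+14 cm^-3
Step 2: p = ni^2 / n = (1.5e10)^2 / 1.15e+14
Step 3: p = 2.25e20 / 1.15e+14 = 1.96e+06 cm^-3

1.96e+06


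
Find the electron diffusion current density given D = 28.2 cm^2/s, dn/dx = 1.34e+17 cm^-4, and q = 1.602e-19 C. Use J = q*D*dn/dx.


Step 1: J = q * D * (dn/dx)
Step 2: J = 1.602e-19 * 28.2 * 1.34e+17
Step 3: J = 6.05e-01 A/cm^2

6.05e-01


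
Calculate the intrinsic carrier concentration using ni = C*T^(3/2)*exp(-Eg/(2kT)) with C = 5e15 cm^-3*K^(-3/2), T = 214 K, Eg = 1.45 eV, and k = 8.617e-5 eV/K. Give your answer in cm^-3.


Step 1: Compute kT = 8.617e-5 * 214 = 0.01844038 eV
Step 2: Exponent = -Eg/(2kT) = -1.45/(2*0.01844038) = -39.31589
Step 3: T^(3/2) = 214^1.5 = 3130.55
Step 4: ni = 5e15 * 3130.55 * exp(-39.31589) = 1.32e+02 cm^-3

1.32e+02


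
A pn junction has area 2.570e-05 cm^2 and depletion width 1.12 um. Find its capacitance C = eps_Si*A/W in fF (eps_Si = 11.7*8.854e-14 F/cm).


Step 1: eps_Si = 11.7 * 8.854e-14 = 1.035918e-12 F/cm
Step 2: W in cm = 1.12 * 1e-4 = 1.12e-04 cm
Step 3: C = 1.035918e-12 * 2.570e-05 / 1.12e-04 = 2.377062e-13 F
Step 4: C = 237.71 fF

237.71


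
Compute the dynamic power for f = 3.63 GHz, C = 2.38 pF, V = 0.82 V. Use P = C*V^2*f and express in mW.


Step 1: V^2 = 0.82^2 = 0.6724 V^2
Step 2: P = C*V^2*f = 2.38e-12 F * 0.6724 * 3.63e9 Hz
Step 3: P = 5.80913256e-03 W
Step 4: P = 5.809 mW

5.809


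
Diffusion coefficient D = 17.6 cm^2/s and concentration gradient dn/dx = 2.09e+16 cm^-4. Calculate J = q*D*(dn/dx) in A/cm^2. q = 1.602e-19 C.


Step 1: J = q * D * (dn/dx)
Step 2: J = 1.602e-19 * 17.6 * 2.09e+16
Step 3: J = 5.89e-02 A/cm^2

5.89e-02


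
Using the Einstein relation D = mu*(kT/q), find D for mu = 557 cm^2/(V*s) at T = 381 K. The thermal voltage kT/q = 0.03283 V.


Step 1: D = mu * (kT/q)
Step 2: D = 557 * 0.03283
Step 3: D = 18.29 cm^2/s

18.29


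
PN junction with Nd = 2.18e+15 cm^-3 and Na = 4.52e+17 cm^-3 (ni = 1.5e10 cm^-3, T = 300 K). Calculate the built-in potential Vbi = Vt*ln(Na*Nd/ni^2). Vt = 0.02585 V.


Step 1: Compute Na*Nd/ni^2 = 4.52e+17 * 2.18e+15 / (1.5e10)^2 = 4.3794e+12
Step 2: ln(4.3794e+12) = 29.1079
Step 3: Vbi = 0.02585 * 29.1079 = 0.752 V

0.752


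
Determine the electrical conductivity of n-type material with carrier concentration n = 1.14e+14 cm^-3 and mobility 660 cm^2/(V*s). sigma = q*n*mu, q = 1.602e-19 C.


Step 1: sigma = q * n * mu
Step 2: sigma = 1.602e-19 * 1.14e+14 * 660
Step 3: sigma = 1.205e-02 S/cm

1.205e-02


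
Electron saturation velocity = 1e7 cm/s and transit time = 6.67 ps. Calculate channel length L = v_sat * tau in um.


Step 1: tau in seconds = 6.67 ps * 1e-12 = 6.6700e-12 s
Step 2: L = v_sat * tau = 1e7 * 6.6700e-12 = 6.6700e-05 cm
Step 3: L in um = 6.6700e-05 * 1e4 = 0.667 um

0.667


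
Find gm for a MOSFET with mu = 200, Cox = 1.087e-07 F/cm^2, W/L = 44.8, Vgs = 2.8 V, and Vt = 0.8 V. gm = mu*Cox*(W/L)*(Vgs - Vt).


Step 1: Vov = Vgs - Vt = 2.8 - 0.8 = 2.0 V
Step 2: gm = mu * Cox * (W/L) * Vov
Step 3: gm = 200 * 1.087e-07 * 44.8 * 2.0 = 1.95e-03 S

1.95e-03


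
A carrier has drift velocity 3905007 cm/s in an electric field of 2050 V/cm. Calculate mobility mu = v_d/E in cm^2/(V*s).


Step 1: mu = v_d / E
Step 2: mu = 3905007 / 2050
Step 3: mu = 1904.88 cm^2/(V*s)

1904.88


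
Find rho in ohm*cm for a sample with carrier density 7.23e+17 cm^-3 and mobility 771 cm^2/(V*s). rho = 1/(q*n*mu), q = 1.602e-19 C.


Step 1: sigma = q * n * mu = 1.602e-19 * 7.23e+17 * 771 = 8.93008e+01 S/cm
Step 2: rho = 1 / sigma = 1 / 8.93008e+01 = 0.0112 ohm*cm

0.0112


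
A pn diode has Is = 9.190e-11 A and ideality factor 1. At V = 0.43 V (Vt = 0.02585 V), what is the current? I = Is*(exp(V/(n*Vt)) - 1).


Step 1: V/(n*Vt) = 0.43/(1*0.02585) = 16.6344
Step 2: exp(16.6344) = 1.6758e+07
Step 3: I = 9.190e-11 * (1.6758e+07 - 1) = 1.54e-03 A

1.54e-03


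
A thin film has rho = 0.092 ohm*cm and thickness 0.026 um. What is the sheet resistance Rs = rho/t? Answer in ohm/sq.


Step 1: Convert thickness to cm: t = 0.026 um = 2.6000e-06 cm
Step 2: Rs = rho / t = 0.092 / 2.6000e-06
Step 3: Rs = 35384.6 ohm/sq

35384.6


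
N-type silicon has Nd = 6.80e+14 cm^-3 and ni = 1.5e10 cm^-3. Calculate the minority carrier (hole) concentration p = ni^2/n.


Step 1: Since Nd >> ni, n ≈ Nd = 6.80e+14 cm^-3
Step 2: p = ni^2 / n = (1.5e10)^2 / 6.80e+14
Step 3: p = 2.25e20 / 6.80e+14 = 3.31e+05 cm^-3

3.31e+05


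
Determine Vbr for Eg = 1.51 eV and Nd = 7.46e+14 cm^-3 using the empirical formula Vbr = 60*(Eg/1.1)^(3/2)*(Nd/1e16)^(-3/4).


Step 1: Eg/1.1 = 1.51/1.1 = 1.372727
Step 2: (Eg/1.1)^1.5 = 1.372727^1.5 = 1.608334
Step 3: (Nd/1e16)^(-0.75) = (0.0746)^(-0.75) = 7.005609
Step 4: Vbr = 60 * 1.608334 * 7.005609 = 676.0 V

676.0


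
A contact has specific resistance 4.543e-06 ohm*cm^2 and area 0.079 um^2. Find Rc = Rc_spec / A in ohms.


Step 1: Convert area to cm^2: 0.079 um^2 = 7.9000e-10 cm^2
Step 2: Rc = Rc_spec / A = 4.543e-06 / 7.9000e-10
Step 3: Rc = 5.75e+03 ohms

5.75e+03


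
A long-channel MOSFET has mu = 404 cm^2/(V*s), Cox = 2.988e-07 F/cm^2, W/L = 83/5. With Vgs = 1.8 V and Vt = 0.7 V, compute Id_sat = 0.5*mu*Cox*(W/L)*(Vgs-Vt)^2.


Step 1: Overdrive voltage Vov = Vgs - Vt = 1.8 - 0.7 = 1.1 V
Step 2: W/L = 83/5 = 16.6
Step 3: Id = 0.5 * 404 * 2.988e-07 * 16.6 * 1.1^2
Step 4: Id = 1.21e-03 A

1.21e-03


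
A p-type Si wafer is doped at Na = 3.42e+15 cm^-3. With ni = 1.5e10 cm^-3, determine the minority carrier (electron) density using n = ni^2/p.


Step 1: Majority hole concentration p ≈ Na = 3.42e+15 cm^-3
Step 2: n = ni^2 / Na = (1.5e10)^2 / 3.42e+15
Step 3: n = 6.58e+04 cm^-3

6.58e+04


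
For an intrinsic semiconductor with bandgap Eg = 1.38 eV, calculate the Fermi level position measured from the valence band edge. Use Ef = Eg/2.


Step 1: For an intrinsic semiconductor, the Fermi level sits at midgap.
Step 2: Ef = Eg / 2 = 1.38 / 2 = 0.69 eV

0.69


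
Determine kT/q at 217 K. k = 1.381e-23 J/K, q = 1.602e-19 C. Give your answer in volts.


Step 1: kT = 1.381e-23 * 217 = 2.99677e-21 J
Step 2: Vt = kT/q = 2.99677e-21 / 1.602e-19
Step 3: Vt = 0.01871 V

0.01871


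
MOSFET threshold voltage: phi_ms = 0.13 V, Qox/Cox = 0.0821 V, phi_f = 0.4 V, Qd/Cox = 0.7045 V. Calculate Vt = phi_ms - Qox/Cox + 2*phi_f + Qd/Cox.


Step 1: Vt = phi_ms - Qox/Cox + 2*phi_f + Qd/Cox
Step 2: Vt = 0.13 - 0.0821 + 2*0.4 + 0.7045
Step 3: Vt = 0.13 - 0.0821 + 0.8 + 0.7045
Step 4: Vt = 1.5524 V

1.5524


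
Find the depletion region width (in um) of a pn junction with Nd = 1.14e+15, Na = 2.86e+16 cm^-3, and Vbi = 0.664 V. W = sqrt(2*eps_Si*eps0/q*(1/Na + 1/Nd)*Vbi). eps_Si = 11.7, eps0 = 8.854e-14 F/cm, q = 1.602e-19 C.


Step 1: 1/Na + 1/Nd = 1/2.86e+16 + 1/1.14e+15 = 9.12158e-16
Step 2: 2*eps*eps0/q = 2*11.7*8.854e-14/1.602e-19 = 1.293281e+07
Step 3: W^2 = 1.293281e+07 * 9.12158e-16 * 0.664 = 7.83305e-09
Step 4: W = sqrt(7.83305e-09) = 8.850e-05 cm = 0.885 um

0.885


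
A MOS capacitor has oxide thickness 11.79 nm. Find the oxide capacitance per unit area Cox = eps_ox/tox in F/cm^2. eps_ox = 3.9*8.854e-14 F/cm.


Step 1: eps_ox = 3.9 * 8.854e-14 = 3.45306e-13 F/cm
Step 2: tox in cm = 11.79 nm * 1e-7 = 1.1790e-06 cm
Step 3: Cox = 3.45306e-13 / 1.1790e-06 = 2.93e-07 F/cm^2

2.93e-07


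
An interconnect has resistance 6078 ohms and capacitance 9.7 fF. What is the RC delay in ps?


Step 1: tau = R * C
Step 2: tau = 6078 * 9.7 fF = 6078 * 9.7e-15 F
Step 3: tau = 5.89566e-11 s = 58.9566 ps

58.9566


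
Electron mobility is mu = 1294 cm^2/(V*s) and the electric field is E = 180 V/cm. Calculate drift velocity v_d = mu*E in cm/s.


Step 1: v_d = mu * E
Step 2: v_d = 1294 * 180 = 232920
Step 3: v_d = 2.33e+05 cm/s

2.33e+05


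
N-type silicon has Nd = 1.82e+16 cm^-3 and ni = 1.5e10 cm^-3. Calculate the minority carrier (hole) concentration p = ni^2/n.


Step 1: Since Nd >> ni, n ≈ Nd = 1.82e+16 cm^-3
Step 2: p = ni^2 / n = (1.5e10)^2 / 1.82e+16
Step 3: p = 2.25e20 / 1.82e+16 = 1.24e+04 cm^-3

1.24e+04


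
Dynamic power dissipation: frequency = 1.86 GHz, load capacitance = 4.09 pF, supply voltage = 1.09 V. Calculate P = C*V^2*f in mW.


Step 1: V^2 = 1.09^2 = 1.1881 V^2
Step 2: P = C*V^2*f = 4.09e-12 F * 1.1881 * 1.86e9 Hz
Step 3: P = 9.03835194e-03 W
Step 4: P = 9.038 mW

9.038


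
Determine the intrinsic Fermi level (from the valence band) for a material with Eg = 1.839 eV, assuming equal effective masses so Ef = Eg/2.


Step 1: For an intrinsic semiconductor, the Fermi level sits at midgap.
Step 2: Ef = Eg / 2 = 1.839 / 2 = 0.9195 eV

0.9195


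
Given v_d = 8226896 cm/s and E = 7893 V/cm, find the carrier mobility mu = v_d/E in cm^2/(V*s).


Step 1: mu = v_d / E
Step 2: mu = 8226896 / 7893
Step 3: mu = 1042.3 cm^2/(V*s)

1042.3


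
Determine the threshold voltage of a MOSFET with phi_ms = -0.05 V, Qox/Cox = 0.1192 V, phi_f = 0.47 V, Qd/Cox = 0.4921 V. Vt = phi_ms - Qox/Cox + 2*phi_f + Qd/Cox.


Step 1: Vt = phi_ms - Qox/Cox + 2*phi_f + Qd/Cox
Step 2: Vt = -0.05 - 0.1192 + 2*0.47 + 0.4921
Step 3: Vt = -0.05 - 0.1192 + 0.94 + 0.4921
Step 4: Vt = 1.2629 V

1.2629


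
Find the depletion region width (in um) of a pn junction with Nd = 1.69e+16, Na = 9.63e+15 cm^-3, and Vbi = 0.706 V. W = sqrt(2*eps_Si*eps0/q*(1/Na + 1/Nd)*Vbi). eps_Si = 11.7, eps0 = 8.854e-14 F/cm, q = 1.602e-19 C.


Step 1: 1/Na + 1/Nd = 1/9.63e+15 + 1/1.69e+16 = 1.63014e-16
Step 2: 2*eps*eps0/q = 2*11.7*8.854e-14/1.602e-19 = 1.293281e+07
Step 3: W^2 = 1.293281e+07 * 1.63014e-16 * 0.706 = 1.48841e-09
Step 4: W = sqrt(1.48841e-09) = 3.858e-05 cm = 0.3858 um

0.3858


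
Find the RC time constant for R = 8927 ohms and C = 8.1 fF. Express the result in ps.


Step 1: tau = R * C
Step 2: tau = 8927 * 8.1 fF = 8927 * 8.1e-15 F
Step 3: tau = 7.23087e-11 s = 72.3087 ps

72.3087


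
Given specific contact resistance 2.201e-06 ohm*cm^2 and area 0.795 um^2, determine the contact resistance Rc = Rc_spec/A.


Step 1: Convert area to cm^2: 0.795 um^2 = 7.9500e-09 cm^2
Step 2: Rc = Rc_spec / A = 2.201e-06 / 7.9500e-09
Step 3: Rc = 2.77e+02 ohms

2.77e+02


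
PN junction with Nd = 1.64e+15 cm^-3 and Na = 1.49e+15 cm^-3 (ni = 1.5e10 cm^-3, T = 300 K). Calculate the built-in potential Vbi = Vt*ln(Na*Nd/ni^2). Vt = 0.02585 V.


Step 1: Compute Na*Nd/ni^2 = 1.49e+15 * 1.64e+15 / (1.5e10)^2 = 1.0860e+10
Step 2: ln(1.0860e+10) = 23.1084
Step 3: Vbi = 0.02585 * 23.1084 = 0.597 V

0.597


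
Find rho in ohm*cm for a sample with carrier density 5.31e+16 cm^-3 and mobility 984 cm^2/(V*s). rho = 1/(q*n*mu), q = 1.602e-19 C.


Step 1: sigma = q * n * mu = 1.602e-19 * 5.31e+16 * 984 = 8.37051e+00 S/cm
Step 2: rho = 1 / sigma = 1 / 8.37051e+00 = 0.1195 ohm*cm

0.1195


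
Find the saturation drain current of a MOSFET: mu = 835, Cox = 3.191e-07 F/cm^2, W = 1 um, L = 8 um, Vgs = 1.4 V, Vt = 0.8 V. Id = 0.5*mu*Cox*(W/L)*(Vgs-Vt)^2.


Step 1: Overdrive voltage Vov = Vgs - Vt = 1.4 - 0.8 = 0.6 V
Step 2: W/L = 1/8 = 0.125
Step 3: Id = 0.5 * 835 * 3.191e-07 * 0.125 * 0.6^2
Step 4: Id = 6.00e-06 A

6.00e-06


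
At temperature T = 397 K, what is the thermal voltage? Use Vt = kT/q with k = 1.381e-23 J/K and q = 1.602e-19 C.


Step 1: kT = 1.381e-23 * 397 = 5.48257e-21 J
Step 2: Vt = kT/q = 5.48257e-21 / 1.602e-19
Step 3: Vt = 0.03422 V

0.03422


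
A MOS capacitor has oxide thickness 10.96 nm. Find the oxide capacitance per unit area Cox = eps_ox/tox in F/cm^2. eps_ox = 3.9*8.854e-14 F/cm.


Step 1: eps_ox = 3.9 * 8.854e-14 = 3.45306e-13 F/cm
Step 2: tox in cm = 10.96 nm * 1e-7 = 1.0960e-06 cm
Step 3: Cox = 3.45306e-13 / 1.0960e-06 = 3.15e-07 F/cm^2

3.15e-07


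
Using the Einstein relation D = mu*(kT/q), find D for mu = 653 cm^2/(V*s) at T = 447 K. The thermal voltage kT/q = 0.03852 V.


Step 1: D = mu * (kT/q)
Step 2: D = 653 * 0.03852
Step 3: D = 25.15 cm^2/s

25.15


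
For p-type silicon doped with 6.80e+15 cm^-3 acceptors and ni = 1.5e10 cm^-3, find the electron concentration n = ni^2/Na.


Step 1: Majority hole concentration p ≈ Na = 6.80e+15 cm^-3
Step 2: n = ni^2 / Na = (1.5e10)^2 / 6.80e+15
Step 3: n = 3.31e+04 cm^-3

3.31e+04


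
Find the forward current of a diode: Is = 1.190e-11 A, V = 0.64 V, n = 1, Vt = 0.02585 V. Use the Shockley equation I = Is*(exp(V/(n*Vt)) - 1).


Step 1: V/(n*Vt) = 0.64/(1*0.02585) = 24.7582
Step 2: exp(24.7582) = 5.6539e+10
Step 3: I = 1.190e-11 * (5.6539e+10 - 1) = 6.73e-01 A

6.73e-01


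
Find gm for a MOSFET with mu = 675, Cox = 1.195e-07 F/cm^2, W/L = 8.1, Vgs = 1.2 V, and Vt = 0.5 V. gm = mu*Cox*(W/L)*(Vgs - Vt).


Step 1: Vov = Vgs - Vt = 1.2 - 0.5 = 0.7 V
Step 2: gm = mu * Cox * (W/L) * Vov
Step 3: gm = 675 * 1.195e-07 * 8.1 * 0.7 = 4.57e-04 S

4.57e-04


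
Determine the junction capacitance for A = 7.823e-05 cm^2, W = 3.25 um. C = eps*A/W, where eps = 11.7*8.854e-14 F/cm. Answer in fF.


Step 1: eps_Si = 11.7 * 8.854e-14 = 1.035918e-12 F/cm
Step 2: W in cm = 3.25 * 1e-4 = 3.25e-04 cm
Step 3: C = 1.035918e-12 * 7.823e-05 / 3.25e-04 = 2.493534e-13 F
Step 4: C = 249.35 fF

249.35


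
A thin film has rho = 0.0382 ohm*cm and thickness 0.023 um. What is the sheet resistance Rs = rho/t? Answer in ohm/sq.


Step 1: Convert thickness to cm: t = 0.023 um = 2.3000e-06 cm
Step 2: Rs = rho / t = 0.0382 / 2.3000e-06
Step 3: Rs = 16608.7 ohm/sq

16608.7


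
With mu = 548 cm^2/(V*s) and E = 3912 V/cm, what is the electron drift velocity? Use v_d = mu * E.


Step 1: v_d = mu * E
Step 2: v_d = 548 * 3912 = 2143776
Step 3: v_d = 2.14e+06 cm/s

2.14e+06


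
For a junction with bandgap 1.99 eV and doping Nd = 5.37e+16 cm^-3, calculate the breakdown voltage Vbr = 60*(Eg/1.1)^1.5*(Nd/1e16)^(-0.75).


Step 1: Eg/1.1 = 1.99/1.1 = 1.809091
Step 2: (Eg/1.1)^1.5 = 1.809091^1.5 = 2.433272
Step 3: (Nd/1e16)^(-0.75) = (5.37)^(-0.75) = 0.283478
Step 4: Vbr = 60 * 2.433272 * 0.283478 = 41.4 V

41.4


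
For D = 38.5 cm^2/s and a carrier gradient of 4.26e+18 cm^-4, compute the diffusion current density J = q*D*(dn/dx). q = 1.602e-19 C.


Step 1: J = q * D * (dn/dx)
Step 2: J = 1.602e-19 * 38.5 * 4.26e+18
Step 3: J = 2.63e+01 A/cm^2

2.63e+01


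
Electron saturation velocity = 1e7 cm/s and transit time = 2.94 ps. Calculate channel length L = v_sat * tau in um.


Step 1: tau in seconds = 2.94 ps * 1e-12 = 2.9400e-12 s
Step 2: L = v_sat * tau = 1e7 * 2.9400e-12 = 2.9400e-05 cm
Step 3: L in um = 2.9400e-05 * 1e4 = 0.294 um

0.294


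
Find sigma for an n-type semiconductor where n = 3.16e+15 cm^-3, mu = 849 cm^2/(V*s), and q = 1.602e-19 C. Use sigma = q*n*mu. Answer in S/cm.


Step 1: sigma = q * n * mu
Step 2: sigma = 1.602e-19 * 3.16e+15 * 849
Step 3: sigma = 4.298e-01 S/cm

4.298e-01


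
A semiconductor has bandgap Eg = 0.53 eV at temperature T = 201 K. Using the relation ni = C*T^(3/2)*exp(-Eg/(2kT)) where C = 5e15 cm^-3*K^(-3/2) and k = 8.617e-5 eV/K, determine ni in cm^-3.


Step 1: Compute kT = 8.617e-5 * 201 = 0.01732017 eV
Step 2: Exponent = -Eg/(2kT) = -0.53/(2*0.01732017) = -15.30008
Step 3: T^(3/2) = 201^1.5 = 2849.67
Step 4: ni = 5e15 * 2849.67 * exp(-15.30008) = 3.23e+12 cm^-3

3.23e+12


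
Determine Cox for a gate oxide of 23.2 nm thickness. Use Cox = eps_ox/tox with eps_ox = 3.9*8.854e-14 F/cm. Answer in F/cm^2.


Step 1: eps_ox = 3.9 * 8.854e-14 = 3.45306e-13 F/cm
Step 2: tox in cm = 23.2 nm * 1e-7 = 2.3200e-06 cm
Step 3: Cox = 3.45306e-13 / 2.3200e-06 = 1.49e-07 F/cm^2

1.49e-07


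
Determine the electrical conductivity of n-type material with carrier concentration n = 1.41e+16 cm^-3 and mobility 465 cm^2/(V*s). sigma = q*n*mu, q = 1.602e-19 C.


Step 1: sigma = q * n * mu
Step 2: sigma = 1.602e-19 * 1.41e+16 * 465
Step 3: sigma = 1.050e+00 S/cm

1.050e+00


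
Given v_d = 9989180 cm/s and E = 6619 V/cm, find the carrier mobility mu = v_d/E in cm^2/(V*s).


Step 1: mu = v_d / E
Step 2: mu = 9989180 / 6619
Step 3: mu = 1509.17 cm^2/(V*s)

1509.17


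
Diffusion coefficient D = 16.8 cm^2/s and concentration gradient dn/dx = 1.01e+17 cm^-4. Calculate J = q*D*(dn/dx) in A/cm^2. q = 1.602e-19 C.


Step 1: J = q * D * (dn/dx)
Step 2: J = 1.602e-19 * 16.8 * 1.01e+17
Step 3: J = 2.72e-01 A/cm^2

2.72e-01


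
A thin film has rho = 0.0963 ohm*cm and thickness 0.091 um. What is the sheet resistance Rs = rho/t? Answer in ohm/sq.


Step 1: Convert thickness to cm: t = 0.091 um = 9.1000e-06 cm
Step 2: Rs = rho / t = 0.0963 / 9.1000e-06
Step 3: Rs = 10582.4 ohm/sq

10582.4


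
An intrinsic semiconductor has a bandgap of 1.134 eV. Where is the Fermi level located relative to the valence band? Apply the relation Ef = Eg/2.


Step 1: For an intrinsic semiconductor, the Fermi level sits at midgap.
Step 2: Ef = Eg / 2 = 1.134 / 2 = 0.567 eV

0.567


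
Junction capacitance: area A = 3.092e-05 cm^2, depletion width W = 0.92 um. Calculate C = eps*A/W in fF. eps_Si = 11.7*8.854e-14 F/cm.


Step 1: eps_Si = 11.7 * 8.854e-14 = 1.035918e-12 F/cm
Step 2: W in cm = 0.92 * 1e-4 = 9.20e-05 cm
Step 3: C = 1.035918e-12 * 3.092e-05 / 9.20e-05 = 3.481585e-13 F
Step 4: C = 348.16 fF

348.16


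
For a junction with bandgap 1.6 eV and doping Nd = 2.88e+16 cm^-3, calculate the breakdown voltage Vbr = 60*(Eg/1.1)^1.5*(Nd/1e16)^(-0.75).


Step 1: Eg/1.1 = 1.6/1.1 = 1.454545
Step 2: (Eg/1.1)^1.5 = 1.454545^1.5 = 1.754247
Step 3: (Nd/1e16)^(-0.75) = (2.88)^(-0.75) = 0.452330
Step 4: Vbr = 60 * 1.754247 * 0.452330 = 47.6 V

47.6


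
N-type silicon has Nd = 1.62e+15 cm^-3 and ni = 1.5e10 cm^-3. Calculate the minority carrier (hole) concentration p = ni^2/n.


Step 1: Since Nd >> ni, n ≈ Nd = 1.62e+15 cm^-3
Step 2: p = ni^2 / n = (1.5e10)^2 / 1.62e+15
Step 3: p = 2.25e20 / 1.62e+15 = 1.39e+05 cm^-3

1.39e+05


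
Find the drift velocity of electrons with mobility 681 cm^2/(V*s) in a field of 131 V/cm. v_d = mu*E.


Step 1: v_d = mu * E
Step 2: v_d = 681 * 131 = 89211
Step 3: v_d = 8.92e+04 cm/s

8.92e+04


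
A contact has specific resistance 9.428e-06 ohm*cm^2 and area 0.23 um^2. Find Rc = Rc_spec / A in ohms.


Step 1: Convert area to cm^2: 0.23 um^2 = 2.3000e-09 cm^2
Step 2: Rc = Rc_spec / A = 9.428e-06 / 2.3000e-09
Step 3: Rc = 4.10e+03 ohms

4.10e+03


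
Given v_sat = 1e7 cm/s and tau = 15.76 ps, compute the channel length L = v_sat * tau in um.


Step 1: tau in seconds = 15.76 ps * 1e-12 = 1.5760e-11 s
Step 2: L = v_sat * tau = 1e7 * 1.5760e-11 = 1.5760e-04 cm
Step 3: L in um = 1.5760e-04 * 1e4 = 1.576 um

1.576


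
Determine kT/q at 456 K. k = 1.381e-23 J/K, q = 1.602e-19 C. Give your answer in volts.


Step 1: kT = 1.381e-23 * 456 = 6.29736e-21 J
Step 2: Vt = kT/q = 6.29736e-21 / 1.602e-19
Step 3: Vt = 0.03931 V

0.03931


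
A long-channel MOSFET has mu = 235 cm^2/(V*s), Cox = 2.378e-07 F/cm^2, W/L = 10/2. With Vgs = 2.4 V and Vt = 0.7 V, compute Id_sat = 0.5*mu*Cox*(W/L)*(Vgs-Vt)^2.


Step 1: Overdrive voltage Vov = Vgs - Vt = 2.4 - 0.7 = 1.7 V
Step 2: W/L = 10/2 = 5
Step 3: Id = 0.5 * 235 * 2.378e-07 * 5 * 1.7^2
Step 4: Id = 4.04e-04 A

4.04e-04


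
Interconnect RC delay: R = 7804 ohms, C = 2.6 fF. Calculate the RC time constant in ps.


Step 1: tau = R * C
Step 2: tau = 7804 * 2.6 fF = 7804 * 2.6e-15 F
Step 3: tau = 2.02904e-11 s = 20.2904 ps

20.2904


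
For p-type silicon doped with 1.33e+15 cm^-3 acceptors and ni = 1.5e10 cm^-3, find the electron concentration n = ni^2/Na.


Step 1: Majority hole concentration p ≈ Na = 1.33e+15 cm^-3
Step 2: n = ni^2 / Na = (1.5e10)^2 / 1.33e+15
Step 3: n = 1.69e+05 cm^-3

1.69e+05


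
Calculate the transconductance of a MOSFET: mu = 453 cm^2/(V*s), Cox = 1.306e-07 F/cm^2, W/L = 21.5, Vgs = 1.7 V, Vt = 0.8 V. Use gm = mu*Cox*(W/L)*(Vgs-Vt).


Step 1: Vov = Vgs - Vt = 1.7 - 0.8 = 0.9 V
Step 2: gm = mu * Cox * (W/L) * Vov
Step 3: gm = 453 * 1.306e-07 * 21.5 * 0.9 = 1.14e-03 S

1.14e-03


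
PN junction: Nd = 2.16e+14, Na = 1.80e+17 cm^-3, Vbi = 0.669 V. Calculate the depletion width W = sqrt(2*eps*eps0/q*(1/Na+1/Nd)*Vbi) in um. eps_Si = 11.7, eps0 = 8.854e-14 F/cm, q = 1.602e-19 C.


Step 1: 1/Na + 1/Nd = 1/1.80e+17 + 1/2.16e+14 = 4.63519e-15
Step 2: 2*eps*eps0/q = 2*11.7*8.854e-14/1.602e-19 = 1.293281e+07
Step 3: W^2 = 1.293281e+07 * 4.63519e-15 * 0.669 = 4.01039e-08
Step 4: W = sqrt(4.01039e-08) = 2.003e-04 cm = 2.003 um

2.003


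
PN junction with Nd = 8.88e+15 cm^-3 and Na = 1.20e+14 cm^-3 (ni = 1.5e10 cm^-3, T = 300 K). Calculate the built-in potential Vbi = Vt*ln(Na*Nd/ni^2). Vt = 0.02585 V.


Step 1: Compute Na*Nd/ni^2 = 1.20e+14 * 8.88e+15 / (1.5e10)^2 = 4.7360e+09
Step 2: ln(4.7360e+09) = 22.2785
Step 3: Vbi = 0.02585 * 22.2785 = 0.576 V

0.576


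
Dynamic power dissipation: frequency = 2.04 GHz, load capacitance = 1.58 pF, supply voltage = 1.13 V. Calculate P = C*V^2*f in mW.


Step 1: V^2 = 1.13^2 = 1.2769 V^2
Step 2: P = C*V^2*f = 1.58e-12 F * 1.2769 * 2.04e9 Hz
Step 3: P = 4.11570408e-03 W
Step 4: P = 4.116 mW

4.116


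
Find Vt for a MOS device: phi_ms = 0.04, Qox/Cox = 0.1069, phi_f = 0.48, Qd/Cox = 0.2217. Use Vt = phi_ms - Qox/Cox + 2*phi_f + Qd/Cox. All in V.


Step 1: Vt = phi_ms - Qox/Cox + 2*phi_f + Qd/Cox
Step 2: Vt = 0.04 - 0.1069 + 2*0.48 + 0.2217
Step 3: Vt = 0.04 - 0.1069 + 0.96 + 0.2217
Step 4: Vt = 1.1148 V

1.1148


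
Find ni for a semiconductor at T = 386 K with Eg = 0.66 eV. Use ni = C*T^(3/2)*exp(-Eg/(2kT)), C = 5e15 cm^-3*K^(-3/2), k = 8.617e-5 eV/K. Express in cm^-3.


Step 1: Compute kT = 8.617e-5 * 386 = 0.03326162 eV
Step 2: Exponent = -Eg/(2kT) = -0.66/(2*0.03326162) = -9.92134
Step 3: T^(3/2) = 386^1.5 = 7583.70
Step 4: ni = 5e15 * 7583.70 * exp(-9.92134) = 1.86e+15 cm^-3

1.86e+15


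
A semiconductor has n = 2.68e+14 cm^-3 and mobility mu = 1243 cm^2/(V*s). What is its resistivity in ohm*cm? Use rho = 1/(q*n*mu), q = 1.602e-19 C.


Step 1: sigma = q * n * mu = 1.602e-19 * 2.68e+14 * 1243 = 5.33665e-02 S/cm
Step 2: rho = 1 / sigma = 1 / 5.33665e-02 = 18.74 ohm*cm

18.74


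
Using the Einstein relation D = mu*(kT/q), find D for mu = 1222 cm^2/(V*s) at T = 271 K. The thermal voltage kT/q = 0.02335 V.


Step 1: D = mu * (kT/q)
Step 2: D = 1222 * 0.02335
Step 3: D = 28.53 cm^2/s

28.53


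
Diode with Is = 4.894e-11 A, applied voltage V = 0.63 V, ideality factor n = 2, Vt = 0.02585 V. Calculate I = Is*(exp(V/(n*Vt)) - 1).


Step 1: V/(n*Vt) = 0.63/(2*0.02585) = 12.1857
Step 2: exp(12.1857) = 1.9597e+05
Step 3: I = 4.894e-11 * (1.9597e+05 - 1) = 9.59e-06 A

9.59e-06


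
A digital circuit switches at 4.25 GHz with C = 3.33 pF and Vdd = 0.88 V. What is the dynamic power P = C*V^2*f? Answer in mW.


Step 1: V^2 = 0.88^2 = 0.7744 V^2
Step 2: P = C*V^2*f = 3.33e-12 F * 0.7744 * 4.25e9 Hz
Step 3: P = 1.0959696e-02 W
Step 4: P = 10.96 mW

10.96


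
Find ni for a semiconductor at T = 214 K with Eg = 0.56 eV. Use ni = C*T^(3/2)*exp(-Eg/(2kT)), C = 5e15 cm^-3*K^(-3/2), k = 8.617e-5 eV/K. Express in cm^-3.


Step 1: Compute kT = 8.617e-5 * 214 = 0.01844038 eV
Step 2: Exponent = -Eg/(2kT) = -0.56/(2*0.01844038) = -15.18407
Step 3: T^(3/2) = 214^1.5 = 3130.55
Step 4: ni = 5e15 * 3130.55 * exp(-15.18407) = 3.98e+12 cm^-3

3.98e+12


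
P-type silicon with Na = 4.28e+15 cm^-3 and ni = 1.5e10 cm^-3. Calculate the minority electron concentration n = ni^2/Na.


Step 1: Majority hole concentration p ≈ Na = 4.28e+15 cm^-3
Step 2: n = ni^2 / Na = (1.5e10)^2 / 4.28e+15
Step 3: n = 5.26e+04 cm^-3

5.26e+04


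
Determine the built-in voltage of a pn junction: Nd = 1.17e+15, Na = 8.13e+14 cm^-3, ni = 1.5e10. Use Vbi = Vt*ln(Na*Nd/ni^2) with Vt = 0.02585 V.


Step 1: Compute Na*Nd/ni^2 = 8.13e+14 * 1.17e+15 / (1.5e10)^2 = 4.2276e+09
Step 2: ln(4.2276e+09) = 22.1649
Step 3: Vbi = 0.02585 * 22.1649 = 0.573 V

0.573


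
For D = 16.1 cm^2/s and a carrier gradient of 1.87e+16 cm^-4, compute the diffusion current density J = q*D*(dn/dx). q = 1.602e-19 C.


Step 1: J = q * D * (dn/dx)
Step 2: J = 1.602e-19 * 16.1 * 1.87e+16
Step 3: J = 4.82e-02 A/cm^2

4.82e-02


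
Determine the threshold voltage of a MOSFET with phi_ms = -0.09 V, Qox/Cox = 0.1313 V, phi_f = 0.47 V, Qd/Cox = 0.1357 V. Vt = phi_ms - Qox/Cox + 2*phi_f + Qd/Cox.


Step 1: Vt = phi_ms - Qox/Cox + 2*phi_f + Qd/Cox
Step 2: Vt = -0.09 - 0.1313 + 2*0.47 + 0.1357
Step 3: Vt = -0.09 - 0.1313 + 0.94 + 0.1357
Step 4: Vt = 0.8544 V

0.8544


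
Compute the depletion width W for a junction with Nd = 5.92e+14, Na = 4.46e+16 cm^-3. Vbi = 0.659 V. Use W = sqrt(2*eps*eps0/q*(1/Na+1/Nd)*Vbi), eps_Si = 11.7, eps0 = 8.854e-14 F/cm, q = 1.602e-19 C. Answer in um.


Step 1: 1/Na + 1/Nd = 1/4.46e+16 + 1/5.92e+14 = 1.71161e-15
Step 2: 2*eps*eps0/q = 2*11.7*8.854e-14/1.602e-19 = 1.293281e+07
Step 3: W^2 = 1.293281e+07 * 1.71161e-15 * 0.659 = 1.45876e-08
Step 4: W = sqrt(1.45876e-08) = 1.208e-04 cm = 1.208 um

1.208


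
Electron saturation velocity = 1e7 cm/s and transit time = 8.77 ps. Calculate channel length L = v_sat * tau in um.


Step 1: tau in seconds = 8.77 ps * 1e-12 = 8.7700e-12 s
Step 2: L = v_sat * tau = 1e7 * 8.7700e-12 = 8.7700e-05 cm
Step 3: L in um = 8.7700e-05 * 1e4 = 0.877 um

0.877


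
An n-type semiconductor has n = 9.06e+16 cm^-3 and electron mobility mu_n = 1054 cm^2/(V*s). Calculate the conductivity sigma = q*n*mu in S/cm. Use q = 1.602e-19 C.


Step 1: sigma = q * n * mu
Step 2: sigma = 1.602e-19 * 9.06e+16 * 1054
Step 3: sigma = 1.530e+01 S/cm

1.530e+01


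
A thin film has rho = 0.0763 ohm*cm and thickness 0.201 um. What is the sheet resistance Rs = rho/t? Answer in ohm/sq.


Step 1: Convert thickness to cm: t = 0.201 um = 2.0100e-05 cm
Step 2: Rs = rho / t = 0.0763 / 2.0100e-05
Step 3: Rs = 3796.0 ohm/sq

3796.0


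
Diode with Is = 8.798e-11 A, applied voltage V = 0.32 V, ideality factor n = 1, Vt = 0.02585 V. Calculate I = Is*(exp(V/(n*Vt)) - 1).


Step 1: V/(n*Vt) = 0.32/(1*0.02585) = 12.3791
Step 2: exp(12.3791) = 2.3778e+05
Step 3: I = 8.798e-11 * (2.3778e+05 - 1) = 2.09e-05 A

2.09e-05


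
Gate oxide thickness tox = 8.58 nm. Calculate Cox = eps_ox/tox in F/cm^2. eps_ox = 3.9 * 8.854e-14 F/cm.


Step 1: eps_ox = 3.9 * 8.854e-14 = 3.45306e-13 F/cm
Step 2: tox in cm = 8.58 nm * 1e-7 = 8.5800e-07 cm
Step 3: Cox = 3.45306e-13 / 8.5800e-07 = 4.02e-07 F/cm^2

4.02e-07


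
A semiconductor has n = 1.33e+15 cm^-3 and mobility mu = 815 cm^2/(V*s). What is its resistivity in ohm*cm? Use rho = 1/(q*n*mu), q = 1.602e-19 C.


Step 1: sigma = q * n * mu = 1.602e-19 * 1.33e+15 * 815 = 1.73649e-01 S/cm
Step 2: rho = 1 / sigma = 1 / 1.73649e-01 = 5.759 ohm*cm

5.759


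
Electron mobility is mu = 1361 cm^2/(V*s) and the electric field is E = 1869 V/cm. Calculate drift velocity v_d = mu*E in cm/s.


Step 1: v_d = mu * E
Step 2: v_d = 1361 * 1869 = 2543709
Step 3: v_d = 2.54e+06 cm/s

2.54e+06
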